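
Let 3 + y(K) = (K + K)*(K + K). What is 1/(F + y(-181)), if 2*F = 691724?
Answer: 1/476903 ≈ 2.0969e-6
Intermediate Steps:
F = 345862 (F = (½)*691724 = 345862)
y(K) = -3 + 4*K² (y(K) = -3 + (K + K)*(K + K) = -3 + (2*K)*(2*K) = -3 + 4*K²)
1/(F + y(-181)) = 1/(345862 + (-3 + 4*(-181)²)) = 1/(345862 + (-3 + 4*32761)) = 1/(345862 + (-3 + 131044)) = 1/(345862 + 131041) = 1/476903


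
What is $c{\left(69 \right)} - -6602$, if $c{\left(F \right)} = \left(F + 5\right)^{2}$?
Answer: $12078$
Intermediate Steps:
$c{\left(F \right)} = \left(5 + F\right)^{2}$
$c{\left(69 \right)} - -6602 = \left(5 + 69\right)^{2} - -6602 = 74^{2} + 6602 = 5476 + 6602 = 12078$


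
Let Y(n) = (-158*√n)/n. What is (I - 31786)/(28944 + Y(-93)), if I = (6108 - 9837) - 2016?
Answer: -25256411388/19477813153 + 2964949*I*√93/38955626306 ≈ -1.2967 + 0.00073399*I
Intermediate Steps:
I = -5745 (I = -3729 - 2016 = -5745)
Y(n) = -158/√n
(I - 31786)/(28944 + Y(-93)) = (-5745 - 31786)/(28944 - (-158)*I*√93/93) = -37531/(28944 - (-158)*I*√93/93) = -37531/(28944 + 158*I*√93/93)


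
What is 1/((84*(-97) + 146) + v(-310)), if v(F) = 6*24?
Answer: -1/7858 ≈ -0.00012726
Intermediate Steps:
v(F) = 144
1/((84*(-97) + 146) + v(-310)) = 1/((84*(-97) + 146) + 144) = 1/((-8148 + 146) + 144) = 1/(-8002 + 144) = 1/(-7858) = -1/7858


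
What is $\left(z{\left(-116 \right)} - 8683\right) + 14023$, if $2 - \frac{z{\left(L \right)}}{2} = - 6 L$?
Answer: $3952$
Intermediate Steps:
$z{\left(L \right)} = 4 + 12 L$ ($z{\left(L \right)} = 4 - 2 \left(- 6 L\right) = 4 + 12 L$)
$\left(z{\left(-116 \right)} - 8683\right) + 14023 = \left(\left(4 + 12 \left(-116\right)\right) - 8683\right) + 14023 = \left(\left(4 - 1392\right) - 8683\right) + 14023 = \left(-1388 - 8683\right) + 14023 = -10071 + 14023 = 3952$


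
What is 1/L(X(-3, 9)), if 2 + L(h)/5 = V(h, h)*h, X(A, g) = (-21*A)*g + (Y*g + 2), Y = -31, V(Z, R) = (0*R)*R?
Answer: -⅒ ≈ -0.10000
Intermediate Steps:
V(Z, R) = 0 (V(Z, R) = 0*R = 0)
X(A, g) = 2 - 31*g - 21*A*g (X(A, g) = (-21*A)*g + (-31*g + 2) = -21*A*g + (2 - 31*g) = 2 - 31*g - 21*A*g)
L(h) = -10 (L(h) = -10 + 5*(0*h) = -10 + 5*0 = -10 + 0 = -10)
1/L(X(-3, 9)) = 1/(-10) = -⅒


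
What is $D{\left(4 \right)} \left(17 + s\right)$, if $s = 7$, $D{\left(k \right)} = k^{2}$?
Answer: $384$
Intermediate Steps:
$D{\left(4 \right)} \left(17 + s\right) = 4^{2} \left(17 + 7\right) = 16 \cdot 24 = 384$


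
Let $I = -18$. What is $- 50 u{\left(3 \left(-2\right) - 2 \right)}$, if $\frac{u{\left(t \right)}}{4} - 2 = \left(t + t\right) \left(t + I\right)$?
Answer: $-83600$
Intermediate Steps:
$u{\left(t \right)} = 8 + 8 t \left(-18 + t\right)$ ($u{\left(t \right)} = 8 + 4 \left(t + t\right) \left(t - 18\right) = 8 + 4 \cdot 2 t \left(-18 + t\right) = 8 + 8 t \left(-18 + t\right)$)
$- 50 u{\left(3 \left(-2\right) - 2 \right)} = - 50 \left(8 - 144 \left(3 \left(-2\right) - 2\right) + 8 \left(3 \left(-2\right) - 2\right)^{2}\right) = - 50 \left(8 - 144 \left(-6 - 2\right) + 8 \left(-6 - 2\right)^{2}\right) = - 50 \left(8 - -1152 + 8 \left(-8\right)^{2}\right) = - 50 \left(8 + 1152 + 8 \cdot 64\right) = - 50 \left(8 + 1152 + 512\right) = \left(-50\right) 1672 = -83600$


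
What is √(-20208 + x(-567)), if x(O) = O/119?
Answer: I*√5841489/17 ≈ 142.17*I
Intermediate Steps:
x(O) = O/119 (x(O) = O*(1/119) = O/119)
√(-20208 + x(-567)) = √(-20208 + (1/119)*(-567)) = √(-20208 - 81/17) = √(-343617/17) = I*√5841489/17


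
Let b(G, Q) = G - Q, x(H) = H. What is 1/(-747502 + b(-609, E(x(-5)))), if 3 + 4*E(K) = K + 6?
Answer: -2/1496221 ≈ -1.3367e-6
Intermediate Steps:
E(K) = ¾ + K/4 (E(K) = -¾ + (K + 6)/4 = -¾ + (6 + K)/4 = -¾ + (3/2 + K/4) = ¾ + K/4)
1/(-747502 + b(-609, E(x(-5)))) = 1/(-747502 + (-609 - (¾ + (¼)*(-5)))) = 1/(-747502 + (-609 - (¾ - 5/4))) = 1/(-747502 + (-609 - 1*(-½))) = 1/(-747502 + (-609 + ½)) = 1/(-747502 - 1217/2) = 1/(-1496221/2) = -2/1496221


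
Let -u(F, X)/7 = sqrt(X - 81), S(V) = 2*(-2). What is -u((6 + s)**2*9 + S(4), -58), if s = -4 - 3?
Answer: 7*I*sqrt(139) ≈ 82.529*I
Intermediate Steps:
s = -7
S(V) = -4
u(F, X) = -7*sqrt(-81 + X) (u(F, X) = -7*sqrt(X - 81) = -7*sqrt(-81 + X))
-u((6 + s)**2*9 + S(4), -58) = -(-7)*sqrt(-81 - 58) = -(-7)*sqrt(-139) = -(-7)*I*sqrt(139) = 7*I*sqrt(139)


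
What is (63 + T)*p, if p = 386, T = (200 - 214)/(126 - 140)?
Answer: 24704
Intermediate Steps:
T = 1 (T = -14/(-14) = -14*(-1/14) = 1)
(63 + T)*p = (63 + 1)*386 = 64*386 = 24704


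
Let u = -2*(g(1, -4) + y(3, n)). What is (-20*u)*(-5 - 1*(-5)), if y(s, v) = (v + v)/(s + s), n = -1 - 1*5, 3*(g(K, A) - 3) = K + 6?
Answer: 0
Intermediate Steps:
g(K, A) = 5 + K/3 (g(K, A) = 3 + (K + 6)/3 = 3 + (6 + K)/3 = 3 + (2 + K/3) = 5 + K/3)
n = -6 (n = -1 - 5 = -6)
y(s, v) = v/s (y(s, v) = (2*v)/((2*s)) = (2*v)*(1/(2*s)) = v/s)
u = -20/3 (u = -2*((5 + (⅓)*1) - 6/3) = -2*((5 + ⅓) - 6*⅓) = -2*(16/3 - 2) = -2*10/3 = -20/3 ≈ -6.6667)
(-20*u)*(-5 - 1*(-5)) = (-20*(-20/3))*(-5 - 1*(-5)) = 400*(-5 + 5)/3 = (400/3)*0 = 0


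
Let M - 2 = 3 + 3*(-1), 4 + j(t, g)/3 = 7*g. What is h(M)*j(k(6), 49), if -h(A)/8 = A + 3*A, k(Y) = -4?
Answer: -65088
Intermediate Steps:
j(t, g) = -12 + 21*g (j(t, g) = -12 + 3*(7*g) = -12 + 21*g)
M = 2 (M = 2 + (3 + 3*(-1)) = 2 + (3 - 3) = 2 + 0 = 2)
h(A) = -32*A (h(A) = -8*(A + 3*A) = -32*A)
h(M)*j(k(6), 49) = (-32*2)*(-12 + 21*49) = -64*(-12 + 1029) = -64*1017 = -65088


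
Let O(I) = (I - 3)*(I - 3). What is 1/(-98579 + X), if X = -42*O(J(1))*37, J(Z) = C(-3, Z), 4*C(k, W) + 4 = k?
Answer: -8/1069129 ≈ -7.4827e-6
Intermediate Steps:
C(k, W) = -1 + k/4
J(Z) = -7/4 (J(Z) = -1 + (1/4)*(-3) = -1 - 3/4 = -7/4)
O(I) = (-3 + I)**2 (O(I) = (-3 + I)*(-3 + I) = (-3 + I)**2)
X = -280497/8 (X = -42*(-3 - 7/4)**2*37 = -42*(-19/4)**2*37 = -42*361/16*37 = -7581/8*37 = -280497/8 ≈ -35062.)
1/(-98579 + X) = 1/(-98579 - 280497/8) = 1/(-1069129/8) = -8/1069129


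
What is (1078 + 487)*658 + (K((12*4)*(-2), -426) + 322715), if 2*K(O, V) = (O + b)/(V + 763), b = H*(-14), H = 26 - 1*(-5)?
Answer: 455787180/337 ≈ 1.3525e+6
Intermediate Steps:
H = 31 (H = 26 + 5 = 31)
b = -434 (b = 31*(-14) = -434)
K(O, V) = (-434 + O)/(2*(763 + V)) (K(O, V) = ((O - 434)/(V + 763))/2 = ((-434 + O)/(763 + V))/2 = (-434 + O)/(2*(763 + V)))
(1078 + 487)*658 + (K((12*4)*(-2), -426) + 322715) = (1078 + 487)*658 + ((-434 + (12*4)*(-2))/(2*(763 - 426)) + 322715) = 1565*658 + ((½)*(-434 + 48*(-2))/337 + 322715) = 1029770 + ((½)*(1/337)*(-434 - 96) + 322715) = 1029770 + ((½)*(1/337)*(-530) + 322715) = 1029770 + (-265/337 + 322715) = 1029770 + 108754690/337 = 455787180/337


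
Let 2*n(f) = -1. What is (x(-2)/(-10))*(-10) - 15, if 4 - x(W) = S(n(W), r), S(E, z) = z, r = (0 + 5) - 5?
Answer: -11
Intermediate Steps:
n(f) = -½ (n(f) = (½)*(-1) = -½)
r = 0 (r = 5 - 5 = 0)
x(W) = 4 (x(W) = 4 - 1*0 = 4 + 0 = 4)
(x(-2)/(-10))*(-10) - 15 = (4/(-10))*(-10) - 15 = (4*(-⅒))*(-10) - 15 = -⅖*(-10) - 15 = 4 - 15 = -11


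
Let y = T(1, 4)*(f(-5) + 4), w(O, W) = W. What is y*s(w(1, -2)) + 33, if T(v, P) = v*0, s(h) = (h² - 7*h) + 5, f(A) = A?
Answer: 33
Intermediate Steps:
s(h) = 5 + h² - 7*h
T(v, P) = 0
y = 0 (y = 0*(-5 + 4) = 0*(-1) = 0)
y*s(w(1, -2)) + 33 = 0*(5 + (-2)² - 7*(-2)) + 33 = 0*(5 + 4 + 14) + 33 = 0*23 + 33 = 0 + 33 = 33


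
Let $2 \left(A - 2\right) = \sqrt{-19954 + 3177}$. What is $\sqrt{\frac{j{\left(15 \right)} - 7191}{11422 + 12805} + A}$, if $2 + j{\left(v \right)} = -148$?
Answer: $\frac{\sqrt{3984178604 + 1173895058 i \sqrt{16777}}}{48454} \approx 5.7655 + 5.6164 i$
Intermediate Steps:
$j{\left(v \right)} = -150$ ($j{\left(v \right)} = -2 - 148 = -150$)
$A = 2 + \frac{i \sqrt{16777}}{2}$ ($A = 2 + \frac{\sqrt{-19954 + 3177}}{2} = 2 + \frac{\sqrt{-16777}}{2} = 2 + \frac{i \sqrt{16777}}{2} \approx 2.0 + 64.763 i$)
$\sqrt{\frac{j{\left(15 \right)} - 7191}{11422 + 12805} + A} = \sqrt{\frac{-150 - 7191}{11422 + 12805} + \left(2 + \frac{i \sqrt{16777}}{2}\right)} = \sqrt{- \frac{7341}{24227} + \left(2 + \frac{i \sqrt{16777}}{2}\right)} = \sqrt{\frac{41113}{24227} + \frac{i \sqrt{16777}}{2}}$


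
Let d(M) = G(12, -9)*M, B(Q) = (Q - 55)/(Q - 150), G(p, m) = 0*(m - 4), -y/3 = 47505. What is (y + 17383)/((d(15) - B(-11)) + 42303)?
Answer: -20146252/6810717 ≈ -2.9580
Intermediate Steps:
y = -142515 (y = -3*47505 = -142515)
G(p, m) = 0 (G(p, m) = 0*(-4 + m) = 0)
B(Q) = (-55 + Q)/(-150 + Q)
d(M) = 0 (d(M) = 0*M = 0)
(y + 17383)/((d(15) - B(-11)) + 42303) = (-142515 + 17383)/((0 - (-55 - 11)/(-150 - 11)) + 42303) = -125132/((0 - (-66)/(-161)) + 42303) = -125132/((0 - (-1)*(-66)/161) + 42303) = -125132/((0 - 1*66/161) + 42303) = -125132/((0 - 66/161) + 42303) = -125132/(-66/161 + 42303) = -125132/6810717/161 = -125132*161/6810717 = -20146252/6810717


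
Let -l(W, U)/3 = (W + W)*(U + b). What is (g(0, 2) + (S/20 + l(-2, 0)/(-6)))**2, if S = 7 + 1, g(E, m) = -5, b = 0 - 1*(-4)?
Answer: 3969/25 ≈ 158.76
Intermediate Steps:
b = 4 (b = 0 + 4 = 4)
l(W, U) = -6*W*(4 + U) (l(W, U) = -3*(W + W)*(U + 4) = -3*2*W*(4 + U) = -6*W*(4 + U))
S = 8
(g(0, 2) + (S/20 + l(-2, 0)/(-6)))**2 = (-5 + (8/20 - 6*(-2)*(4 + 0)/(-6)))**2 = (-5 + (8*(1/20) - 6*(-2)*4*(-1/6)))**2 = (-5 + (2/5 + 48*(-1/6)))**2 = (-5 + (2/5 - 8))**2 = (-5 - 38/5)**2 = (-63/5)**2 = 3969/25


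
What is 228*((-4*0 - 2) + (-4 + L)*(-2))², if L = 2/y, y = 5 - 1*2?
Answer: 14896/3 ≈ 4965.3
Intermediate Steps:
y = 3 (y = 5 - 2 = 3)
L = ⅔ (L = 2/3 = 2*(⅓) = ⅔ ≈ 0.66667)
228*((-4*0 - 2) + (-4 + L)*(-2))² = 228*((-4*0 - 2) + (-4 + ⅔)*(-2))² = 228*((0 - 2) - 10/3*(-2))² = 228*(-2 + 20/3)² = 228*(14/3)² = 228*(196/9) = 14896/3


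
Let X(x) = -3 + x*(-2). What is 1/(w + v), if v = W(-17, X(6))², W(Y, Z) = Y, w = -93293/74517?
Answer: 74517/21442120 ≈ 0.0034753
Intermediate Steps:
X(x) = -3 - 2*x
w = -93293/74517 (w = -93293*1/74517 = -93293/74517 ≈ -1.2520)
v = 289 (v = (-17)² = 289)
1/(w + v) = 1/(-93293/74517 + 289) = 1/(21442120/74517) = 74517/21442120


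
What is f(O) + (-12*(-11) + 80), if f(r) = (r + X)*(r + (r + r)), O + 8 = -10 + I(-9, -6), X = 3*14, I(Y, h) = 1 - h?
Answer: -811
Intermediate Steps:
X = 42
O = -11 (O = -8 + (-10 + (1 - 1*(-6))) = -8 + (-10 + (1 + 6)) = -8 + (-10 + 7) = -8 - 3 = -11)
f(r) = 3*r*(42 + r) (f(r) = (r + 42)*(r + (r + r)) = (42 + r)*(r + 2*r) = (42 + r)*(3*r) = 3*r*(42 + r))
f(O) + (-12*(-11) + 80) = 3*(-11)*(42 - 11) + (-12*(-11) + 80) = 3*(-11)*31 + (132 + 80) = -1023 + 212 = -811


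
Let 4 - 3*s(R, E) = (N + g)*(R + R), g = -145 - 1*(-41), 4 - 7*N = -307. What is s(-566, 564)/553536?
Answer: -29501/726516 ≈ -0.040606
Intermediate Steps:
N = 311/7 (N = 4/7 - 1/7*(-307) = 4/7 + 307/7 = 311/7 ≈ 44.429)
g = -104 (g = -145 + 41 = -104)
s(R, E) = 4/3 + 278*R/7 (s(R, E) = 4/3 - (311/7 - 104)*(R + R)/3 = 4/3 - (-139)*2*R/7 = 4/3 - (-278)*R/7 = 4/3 + 278*R/7)
s(-566, 564)/553536 = (4/3 + (278/7)*(-566))/553536 = (4/3 - 157348/7)*(1/553536) = -472016/21*1/553536 = -29501/726516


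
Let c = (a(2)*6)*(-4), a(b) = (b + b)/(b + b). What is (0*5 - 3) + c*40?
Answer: -963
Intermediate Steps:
a(b) = 1 (a(b) = (2*b)/((2*b)) = (2*b)*(1/(2*b)) = 1)
c = -24 (c = (1*6)*(-4) = 6*(-4) = -24)
(0*5 - 3) + c*40 = (0*5 - 3) - 24*40 = (0 - 3) - 960 = -3 - 960 = -963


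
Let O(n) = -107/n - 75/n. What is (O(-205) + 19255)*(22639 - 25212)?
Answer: -10156806861/205 ≈ -4.9545e+7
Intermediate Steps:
O(n) = -182/n
(O(-205) + 19255)*(22639 - 25212) = (-182/(-205) + 19255)*(22639 - 25212) = (-182*(-1/205) + 19255)*(-2573) = (182/205 + 19255)*(-2573) = (3947457/205)*(-2573) = -10156806861/205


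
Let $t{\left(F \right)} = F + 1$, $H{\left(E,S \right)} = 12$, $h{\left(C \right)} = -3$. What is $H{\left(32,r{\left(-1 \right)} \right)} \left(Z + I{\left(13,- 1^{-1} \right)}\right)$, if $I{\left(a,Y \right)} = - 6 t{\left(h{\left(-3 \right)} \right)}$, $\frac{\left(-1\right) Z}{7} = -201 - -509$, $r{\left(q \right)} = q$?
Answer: $-25728$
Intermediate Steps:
$Z = -2156$ ($Z = - 7 \left(-201 - -509\right) = - 7 \left(-201 + 509\right) = \left(-7\right) 308 = -2156$)
$t{\left(F \right)} = 1 + F$
$I{\left(a,Y \right)} = 12$ ($I{\left(a,Y \right)} = - 6 \left(1 - 3\right) = \left(-6\right) \left(-2\right) = 12$)
$H{\left(32,r{\left(-1 \right)} \right)} \left(Z + I{\left(13,- 1^{-1} \right)}\right) = 12 \left(-2156 + 12\right) = 12 \left(-2144\right) = -25728$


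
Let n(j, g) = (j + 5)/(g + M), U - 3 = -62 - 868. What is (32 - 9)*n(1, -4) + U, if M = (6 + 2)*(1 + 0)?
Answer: -1785/2 ≈ -892.50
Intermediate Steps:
M = 8 (M = 8*1 = 8)
U = -927 (U = 3 + (-62 - 868) = 3 - 930 = -927)
n(j, g) = (5 + j)/(8 + g) (n(j, g) = (j + 5)/(g + 8) = (5 + j)/(8 + g))
(32 - 9)*n(1, -4) + U = (32 - 9)*((5 + 1)/(8 - 4)) - 927 = 23*(6/4) - 927 = 23*((¼)*6) - 927 = 23*(3/2) - 927 = 69/2 - 927 = -1785/2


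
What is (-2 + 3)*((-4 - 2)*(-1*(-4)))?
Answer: -24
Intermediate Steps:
(-2 + 3)*((-4 - 2)*(-1*(-4))) = 1*(-6*4) = 1*(-24) = -24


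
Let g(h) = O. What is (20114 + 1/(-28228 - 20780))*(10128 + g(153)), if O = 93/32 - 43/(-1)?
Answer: 320924693079715/1568256 ≈ 2.0464e+8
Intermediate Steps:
O = 1469/32 (O = 93*(1/32) - 43*(-1) = 93/32 + 43 = 1469/32 ≈ 45.906)
g(h) = 1469/32
(20114 + 1/(-28228 - 20780))*(10128 + g(153)) = (20114 + 1/(-28228 - 20780))*(10128 + 1469/32) = (20114 + 1/(-49008))*(325565/32) = (20114 - 1/49008)*(325565/32) = (985746911/49008)*(325565/32) = 320924693079715/1568256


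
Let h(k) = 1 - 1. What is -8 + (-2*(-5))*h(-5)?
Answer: -8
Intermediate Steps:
h(k) = 0
-8 + (-2*(-5))*h(-5) = -8 - 2*(-5)*0 = -8 + 10*0 = -8 + 0 = -8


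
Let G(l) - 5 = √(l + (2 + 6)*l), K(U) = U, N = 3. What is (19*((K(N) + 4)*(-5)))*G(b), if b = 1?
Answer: -5320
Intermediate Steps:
G(l) = 5 + 3*√l (G(l) = 5 + √(l + (2 + 6)*l) = 5 + √(l + 8*l) = 5 + √(9*l) = 5 + 3*√l)
(19*((K(N) + 4)*(-5)))*G(b) = (19*((3 + 4)*(-5)))*(5 + 3*√1) = (19*(7*(-5)))*(5 + 3*1) = (19*(-35))*(5 + 3) = -665*8 = -5320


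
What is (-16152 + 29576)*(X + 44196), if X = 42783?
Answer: 1167606096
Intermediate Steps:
(-16152 + 29576)*(X + 44196) = (-16152 + 29576)*(42783 + 44196) = 13424*86979 = 1167606096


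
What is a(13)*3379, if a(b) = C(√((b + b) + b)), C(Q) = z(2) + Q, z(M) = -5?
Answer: -16895 + 3379*√39 ≈ 4206.9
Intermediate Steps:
C(Q) = -5 + Q
a(b) = -5 + √3*√b (a(b) = -5 + √((b + b) + b) = -5 + √(2*b + b) = -5 + √(3*b) = -5 + √3*√b)
a(13)*3379 = (-5 + √3*√13)*3379 = (-5 + √39)*3379 = -16895 + 3379*√39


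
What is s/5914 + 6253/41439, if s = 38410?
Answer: 814326116/122535123 ≈ 6.6457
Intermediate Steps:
s/5914 + 6253/41439 = 38410/5914 + 6253/41439 = 38410*(1/5914) + 6253*(1/41439) = 19205/2957 + 6253/41439 = 814326116/122535123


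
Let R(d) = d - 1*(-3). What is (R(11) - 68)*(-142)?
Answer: 7668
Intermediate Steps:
R(d) = 3 + d (R(d) = d + 3 = 3 + d)
(R(11) - 68)*(-142) = ((3 + 11) - 68)*(-142) = (14 - 68)*(-142) = -54*(-142) = 7668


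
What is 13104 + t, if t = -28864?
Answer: -15760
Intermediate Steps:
13104 + t = 13104 - 28864 = -15760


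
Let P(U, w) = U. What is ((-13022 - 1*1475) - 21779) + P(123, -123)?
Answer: -36153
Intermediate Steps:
((-13022 - 1*1475) - 21779) + P(123, -123) = ((-13022 - 1*1475) - 21779) + 123 = ((-13022 - 1475) - 21779) + 123 = (-14497 - 21779) + 123 = -36276 + 123 = -36153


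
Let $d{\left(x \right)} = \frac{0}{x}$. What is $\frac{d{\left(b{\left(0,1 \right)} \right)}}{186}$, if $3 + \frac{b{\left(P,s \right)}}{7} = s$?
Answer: $0$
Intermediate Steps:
$b{\left(P,s \right)} = -21 + 7 s$
$d{\left(x \right)} = 0$
$\frac{d{\left(b{\left(0,1 \right)} \right)}}{186} = \frac{0}{186} = 0 \cdot \frac{1}{186} = 0$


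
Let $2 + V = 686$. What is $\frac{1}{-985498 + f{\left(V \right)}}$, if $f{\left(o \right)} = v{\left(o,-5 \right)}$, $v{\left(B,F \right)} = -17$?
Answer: $- \frac{1}{985515} \approx -1.0147 \cdot 10^{-6}$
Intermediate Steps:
$V = 684$ ($V = -2 + 686 = 684$)
$f{\left(o \right)} = -17$
$\frac{1}{-985498 + f{\left(V \right)}} = \frac{1}{-985498 - 17} = \frac{1}{-985515} = - \frac{1}{985515}$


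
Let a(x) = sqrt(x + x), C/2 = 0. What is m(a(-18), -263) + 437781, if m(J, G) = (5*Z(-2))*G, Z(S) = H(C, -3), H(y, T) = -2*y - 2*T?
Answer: 429891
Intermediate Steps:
C = 0 (C = 2*0 = 0)
H(y, T) = -2*T - 2*y
a(x) = sqrt(2)*sqrt(x) (a(x) = sqrt(2*x) = sqrt(2)*sqrt(x))
Z(S) = 6 (Z(S) = -2*(-3) - 2*0 = 6 + 0 = 6)
m(J, G) = 30*G (m(J, G) = (5*6)*G = 30*G)
m(a(-18), -263) + 437781 = 30*(-263) + 437781 = -7890 + 437781 = 429891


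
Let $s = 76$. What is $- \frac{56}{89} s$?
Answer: $- \frac{4256}{89} \approx -47.82$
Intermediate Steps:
$- \frac{56}{89} s = - \frac{56}{89} \cdot 76 = - 56 \cdot \frac{1}{89} \cdot 76 = - \frac{56 \cdot 76}{89} = \left(-1\right) \frac{4256}{89} = - \frac{4256}{89}$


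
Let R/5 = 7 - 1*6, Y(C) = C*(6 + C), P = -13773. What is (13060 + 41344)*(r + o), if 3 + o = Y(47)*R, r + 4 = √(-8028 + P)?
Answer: 677220992 + 707252*I*√129 ≈ 6.7722e+8 + 8.0328e+6*I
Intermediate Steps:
r = -4 + 13*I*√129 (r = -4 + √(-8028 - 13773) = -4 + √(-21801) = -4 + 13*I*√129 ≈ -4.0 + 147.65*I)
R = 5 (R = 5*(7 - 1*6) = 5*(7 - 6) = 5*1 = 5)
o = 12452 (o = -3 + (47*(6 + 47))*5 = -3 + (47*53)*5 = -3 + 2491*5 = -3 + 12455 = 12452)
(13060 + 41344)*(r + o) = (13060 + 41344)*((-4 + 13*I*√129) + 12452) = 54404*(12448 + 13*I*√129) = 677220992 + 707252*I*√129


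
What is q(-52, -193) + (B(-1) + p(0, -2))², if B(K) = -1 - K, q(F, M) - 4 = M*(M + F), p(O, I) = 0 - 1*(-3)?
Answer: 47298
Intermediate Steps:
p(O, I) = 3 (p(O, I) = 0 + 3 = 3)
q(F, M) = 4 + M*(F + M) (q(F, M) = 4 + M*(M + F) = 4 + M*(F + M))
q(-52, -193) + (B(-1) + p(0, -2))² = (4 + (-193)² - 52*(-193)) + ((-1 - 1*(-1)) + 3)² = (4 + 37249 + 10036) + ((-1 + 1) + 3)² = 47289 + (0 + 3)² = 47289 + 3² = 47289 + 9 = 47298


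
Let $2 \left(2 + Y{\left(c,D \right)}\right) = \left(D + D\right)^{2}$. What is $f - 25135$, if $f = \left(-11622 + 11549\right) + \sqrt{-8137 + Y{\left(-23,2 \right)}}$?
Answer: $-25208 + i \sqrt{8131} \approx -25208.0 + 90.172 i$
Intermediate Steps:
$Y{\left(c,D \right)} = -2 + 2 D^{2}$ ($Y{\left(c,D \right)} = -2 + \frac{\left(D + D\right)^{2}}{2} = -2 + \frac{\left(2 D\right)^{2}}{2} = -2 + \frac{4 D^{2}}{2} = -2 + 2 D^{2}$)
$f = -73 + i \sqrt{8131}$ ($f = \left(-11622 + 11549\right) + \sqrt{-8137 - \left(2 - 2 \cdot 2^{2}\right)} = -73 + \sqrt{-8137 + \left(-2 + 2 \cdot 4\right)} = -73 + \sqrt{-8137 + \left(-2 + 8\right)} = -73 + \sqrt{-8137 + 6} = -73 + \sqrt{-8131} = -73 + i \sqrt{8131} \approx -73.0 + 90.172 i$)
$f - 25135 = \left(-73 + i \sqrt{8131}\right) - 25135 = -25208 + i \sqrt{8131}$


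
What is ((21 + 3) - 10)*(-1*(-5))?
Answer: 70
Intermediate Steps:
((21 + 3) - 10)*(-1*(-5)) = (24 - 10)*5 = 14*5 = 70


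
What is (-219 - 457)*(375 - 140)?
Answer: -158860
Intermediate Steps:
(-219 - 457)*(375 - 140) = -676*235 = -158860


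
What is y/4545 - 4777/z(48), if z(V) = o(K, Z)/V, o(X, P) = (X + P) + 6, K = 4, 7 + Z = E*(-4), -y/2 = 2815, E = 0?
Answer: -69477814/909 ≈ -76433.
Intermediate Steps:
y = -5630 (y = -2*2815 = -5630)
Z = -7 (Z = -7 + 0*(-4) = -7 + 0 = -7)
o(X, P) = 6 + P + X (o(X, P) = (P + X) + 6 = 6 + P + X)
z(V) = 3/V (z(V) = (6 - 7 + 4)/V = 3/V)
y/4545 - 4777/z(48) = -5630/4545 - 4777/(3/48) = -5630*1/4545 - 4777/(3*(1/48)) = -1126/909 - 4777/1/16 = -1126/909 - 4777*16 = -1126/909 - 76432 = -69477814/909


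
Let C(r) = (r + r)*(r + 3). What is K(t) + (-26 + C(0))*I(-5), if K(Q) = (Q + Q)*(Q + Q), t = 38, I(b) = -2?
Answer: 5828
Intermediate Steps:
C(r) = 2*r*(3 + r) (C(r) = (2*r)*(3 + r) = 2*r*(3 + r))
K(Q) = 4*Q² (K(Q) = (2*Q)*(2*Q) = 4*Q²)
K(t) + (-26 + C(0))*I(-5) = 4*38² + (-26 + 2*0*(3 + 0))*(-2) = 4*1444 + (-26 + 2*0*3)*(-2) = 5776 + (-26 + 0)*(-2) = 5776 - 26*(-2) = 5776 + 52 = 5828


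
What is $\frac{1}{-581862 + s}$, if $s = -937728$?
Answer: $- \frac{1}{1519590} \approx -6.5807 \cdot 10^{-7}$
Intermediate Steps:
$\frac{1}{-581862 + s} = \frac{1}{-581862 - 937728} = \frac{1}{-1519590} = - \frac{1}{1519590}$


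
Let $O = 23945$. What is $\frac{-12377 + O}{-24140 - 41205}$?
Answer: $- \frac{11568}{65345} \approx -0.17703$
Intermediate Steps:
$\frac{-12377 + O}{-24140 - 41205} = \frac{-12377 + 23945}{-24140 - 41205} = \frac{11568}{-65345} = 11568 \left(- \frac{1}{65345}\right) = - \frac{11568}{65345}$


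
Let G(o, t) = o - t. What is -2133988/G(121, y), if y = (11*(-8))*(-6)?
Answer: 2133988/407 ≈ 5243.2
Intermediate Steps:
y = 528 (y = -88*(-6) = 528)
-2133988/G(121, y) = -2133988/(121 - 1*528) = -2133988/(121 - 528) = -2133988/(-407) = -2133988*(-1/407) = 2133988/407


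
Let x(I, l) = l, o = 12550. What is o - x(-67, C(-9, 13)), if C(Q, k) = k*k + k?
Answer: 12368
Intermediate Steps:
C(Q, k) = k + k² (C(Q, k) = k² + k = k + k²)
o - x(-67, C(-9, 13)) = 12550 - 13*(1 + 13) = 12550 - 13*14 = 12550 - 1*182 = 12550 - 182 = 12368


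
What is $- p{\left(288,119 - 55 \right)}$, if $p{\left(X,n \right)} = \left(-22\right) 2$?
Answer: $44$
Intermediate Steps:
$p{\left(X,n \right)} = -44$
$- p{\left(288,119 - 55 \right)} = \left(-1\right) \left(-44\right) = 44$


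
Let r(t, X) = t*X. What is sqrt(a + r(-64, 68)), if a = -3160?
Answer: 2*I*sqrt(1878) ≈ 86.672*I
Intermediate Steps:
r(t, X) = X*t
sqrt(a + r(-64, 68)) = sqrt(-3160 + 68*(-64)) = sqrt(-3160 - 4352) = sqrt(-7512) = 2*I*sqrt(1878)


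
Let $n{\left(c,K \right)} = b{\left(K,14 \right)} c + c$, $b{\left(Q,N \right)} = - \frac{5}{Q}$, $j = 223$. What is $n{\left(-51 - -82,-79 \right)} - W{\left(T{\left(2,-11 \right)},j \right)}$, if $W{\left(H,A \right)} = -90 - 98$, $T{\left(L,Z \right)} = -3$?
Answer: $\frac{17456}{79} \approx 220.96$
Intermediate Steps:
$n{\left(c,K \right)} = c - \frac{5 c}{K}$ ($n{\left(c,K \right)} = - \frac{5}{K} c + c = - \frac{5 c}{K} + c = c - \frac{5 c}{K}$)
$W{\left(H,A \right)} = -188$ ($W{\left(H,A \right)} = -90 - 98 = -188$)
$n{\left(-51 - -82,-79 \right)} - W{\left(T{\left(2,-11 \right)},j \right)} = \frac{\left(-51 - -82\right) \left(-5 - 79\right)}{-79} - -188 = \left(-51 + 82\right) \left(- \frac{1}{79}\right) \left(-84\right) + 188 = 31 \left(- \frac{1}{79}\right) \left(-84\right) + 188 = \frac{2604}{79} + 188 = \frac{17456}{79}$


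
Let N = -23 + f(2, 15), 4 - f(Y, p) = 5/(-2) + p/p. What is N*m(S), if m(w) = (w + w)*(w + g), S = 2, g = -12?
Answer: 700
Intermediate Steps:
f(Y, p) = 11/2 (f(Y, p) = 4 - (5/(-2) + p/p) = 4 - (5*(-1/2) + 1) = 4 - (-5/2 + 1) = 4 - 1*(-3/2) = 4 + 3/2 = 11/2)
N = -35/2 (N = -23 + 11/2 = -35/2 ≈ -17.500)
m(w) = 2*w*(-12 + w) (m(w) = (w + w)*(w - 12) = (2*w)*(-12 + w) = 2*w*(-12 + w))
N*m(S) = -35*2*(-12 + 2) = -35*2*(-10) = -35/2*(-40) = 700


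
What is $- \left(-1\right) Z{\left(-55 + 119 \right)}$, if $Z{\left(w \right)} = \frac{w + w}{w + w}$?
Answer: $1$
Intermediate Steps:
$Z{\left(w \right)} = 1$ ($Z{\left(w \right)} = \frac{2 w}{2 w} = 2 w \frac{1}{2 w} = 1$)
$- \left(-1\right) Z{\left(-55 + 119 \right)} = - \left(-1\right) 1 = \left(-1\right) \left(-1\right) = 1$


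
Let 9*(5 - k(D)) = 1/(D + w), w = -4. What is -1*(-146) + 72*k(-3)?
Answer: 3550/7 ≈ 507.14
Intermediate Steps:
k(D) = 5 - 1/(9*(-4 + D)) (k(D) = 5 - 1/(9*(D - 4)) = 5 - 1/(9*(-4 + D)))
-1*(-146) + 72*k(-3) = -1*(-146) + 72*((-181 + 45*(-3))/(9*(-4 - 3))) = 146 + 72*((1/9)*(-181 - 135)/(-7)) = 146 + 72*((1/9)*(-1/7)*(-316)) = 146 + 72*(316/63) = 146 + 2528/7 = 3550/7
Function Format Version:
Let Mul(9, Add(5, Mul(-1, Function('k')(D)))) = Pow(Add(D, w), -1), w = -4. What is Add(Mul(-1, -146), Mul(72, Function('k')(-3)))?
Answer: Rational(3550, 7) ≈ 507.14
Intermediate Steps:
Function('k')(D) = Add(5, Mul(Rational(-1, 9), Pow(Add(-4, D), -1))) (Function('k')(D) = Add(5, Mul(Rational(-1, 9), Pow(Add(D, -4), -1))) = Add(5, Mul(Rational(-1, 9), Pow(Add(-4, D), -1))))
Add(Mul(-1, -146), Mul(72, Function('k')(-3))) = Add(Mul(-1, -146), Mul(72, Mul(Rational(1, 9), Pow(Add(-4, -3), -1), Add(-181, Mul(45, -3))))) = Add(146, Mul(72, Mul(Rational(1, 9), Pow(-7, -1), Add(-181, -135)))) = Add(146, Mul(72, Mul(Rational(1, 9), Rational(-1, 7), -316))) = Add(146, Mul(72, Rational(316, 63))) = Add(146, Rational(2528, 7)) = Rational(3550, 7)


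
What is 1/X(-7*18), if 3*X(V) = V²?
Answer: 1/5292 ≈ 0.00018896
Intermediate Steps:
X(V) = V²/3
1/X(-7*18) = 1/((-7*18)²/3) = 1/((⅓)*(-126)²) = 1/((⅓)*15876) = 1/5292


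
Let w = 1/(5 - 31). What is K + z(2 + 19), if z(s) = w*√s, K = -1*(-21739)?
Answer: 21739 - √21/26 ≈ 21739.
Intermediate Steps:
w = -1/26 (w = 1/(-26) = -1/26 ≈ -0.038462)
K = 21739
z(s) = -√s/26
K + z(2 + 19) = 21739 - √(2 + 19)/26 = 21739 - √21/26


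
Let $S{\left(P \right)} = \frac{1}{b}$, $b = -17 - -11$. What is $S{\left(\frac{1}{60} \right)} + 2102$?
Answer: $\frac{12611}{6} \approx 2101.8$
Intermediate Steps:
$b = -6$ ($b = -17 + 11 = -6$)
$S{\left(P \right)} = - \frac{1}{6}$ ($S{\left(P \right)} = \frac{1}{-6} = - \frac{1}{6}$)
$S{\left(\frac{1}{60} \right)} + 2102 = - \frac{1}{6} + 2102 = \frac{12611}{6}$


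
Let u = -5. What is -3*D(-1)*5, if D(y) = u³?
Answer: 1875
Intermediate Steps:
D(y) = -125 (D(y) = (-5)³ = -125)
-3*D(-1)*5 = -3*(-125)*5 = 375*5 = 1875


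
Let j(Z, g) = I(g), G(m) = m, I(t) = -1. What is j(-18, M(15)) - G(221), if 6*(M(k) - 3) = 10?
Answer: -222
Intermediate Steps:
M(k) = 14/3 (M(k) = 3 + (⅙)*10 = 3 + 5/3 = 14/3)
j(Z, g) = -1
j(-18, M(15)) - G(221) = -1 - 1*221 = -1 - 221 = -222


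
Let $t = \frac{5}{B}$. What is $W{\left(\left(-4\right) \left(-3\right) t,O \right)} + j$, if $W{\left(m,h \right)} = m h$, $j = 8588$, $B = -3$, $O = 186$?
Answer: $4868$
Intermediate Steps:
$t = - \frac{5}{3}$ ($t = \frac{5}{-3} = 5 \left(- \frac{1}{3}\right) = - \frac{5}{3} \approx -1.6667$)
$W{\left(m,h \right)} = h m$
$W{\left(\left(-4\right) \left(-3\right) t,O \right)} + j = 186 \left(-4\right) \left(-3\right) \left(- \frac{5}{3}\right) + 8588 = 186 \cdot 12 \left(- \frac{5}{3}\right) + 8588 = 186 \left(-20\right) + 8588 = -3720 + 8588 = 4868$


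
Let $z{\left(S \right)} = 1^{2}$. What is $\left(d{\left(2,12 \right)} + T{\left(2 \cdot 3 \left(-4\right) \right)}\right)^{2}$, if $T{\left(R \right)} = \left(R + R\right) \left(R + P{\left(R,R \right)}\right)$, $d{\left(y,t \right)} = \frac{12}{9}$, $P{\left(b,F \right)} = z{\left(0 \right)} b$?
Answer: $\frac{47831056}{9} \approx 5.3146 \cdot 10^{6}$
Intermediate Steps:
$z{\left(S \right)} = 1$
$P{\left(b,F \right)} = b$ ($P{\left(b,F \right)} = 1 b = b$)
$d{\left(y,t \right)} = \frac{4}{3}$ ($d{\left(y,t \right)} = 12 \cdot \frac{1}{9} = \frac{4}{3}$)
$T{\left(R \right)} = 4 R^{2}$ ($T{\left(R \right)} = \left(R + R\right) \left(R + R\right) = 2 R 2 R = 4 R^{2}$)
$\left(d{\left(2,12 \right)} + T{\left(2 \cdot 3 \left(-4\right) \right)}\right)^{2} = \left(\frac{4}{3} + 4 \left(2 \cdot 3 \left(-4\right)\right)^{2}\right)^{2} = \left(\frac{4}{3} + 4 \left(6 \left(-4\right)\right)^{2}\right)^{2} = \left(\frac{4}{3} + 4 \left(-24\right)^{2}\right)^{2} = \left(\frac{4}{3} + 4 \cdot 576\right)^{2} = \left(\frac{4}{3} + 2304\right)^{2} = \left(\frac{6916}{3}\right)^{2} = \frac{47831056}{9}$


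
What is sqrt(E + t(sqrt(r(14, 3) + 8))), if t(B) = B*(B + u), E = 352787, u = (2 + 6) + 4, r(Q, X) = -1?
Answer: sqrt(352794 + 12*sqrt(7)) ≈ 593.99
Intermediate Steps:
u = 12 (u = 8 + 4 = 12)
t(B) = B*(12 + B) (t(B) = B*(B + 12) = B*(12 + B))
sqrt(E + t(sqrt(r(14, 3) + 8))) = sqrt(352787 + sqrt(-1 + 8)*(12 + sqrt(-1 + 8))) = sqrt(352787 + sqrt(7)*(12 + sqrt(7)))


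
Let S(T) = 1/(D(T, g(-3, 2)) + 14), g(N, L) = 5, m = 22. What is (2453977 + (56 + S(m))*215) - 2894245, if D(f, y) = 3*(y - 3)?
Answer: -1712869/4 ≈ -4.2822e+5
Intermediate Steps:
D(f, y) = -9 + 3*y (D(f, y) = 3*(-3 + y) = -9 + 3*y)
S(T) = 1/20 (S(T) = 1/((-9 + 3*5) + 14) = 1/((-9 + 15) + 14) = 1/(6 + 14) = 1/20)
(2453977 + (56 + S(m))*215) - 2894245 = (2453977 + (56 + 1/20)*215) - 2894245 = (2453977 + (1121/20)*215) - 2894245 = (2453977 + 48203/4) - 2894245 = 9864111/4 - 2894245 = -1712869/4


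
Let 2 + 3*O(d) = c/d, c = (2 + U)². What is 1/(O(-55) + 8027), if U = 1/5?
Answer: 125/1003288 ≈ 0.00012459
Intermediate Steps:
U = ⅕ ≈ 0.20000
c = 121/25 (c = (2 + ⅕)² = (11/5)² = 121/25 ≈ 4.8400)
O(d) = -⅔ + 121/(75*d) (O(d) = -⅔ + (121/(25*d))/3 = -⅔ + 121/(75*d))
1/(O(-55) + 8027) = 1/((1/75)*(121 - 50*(-55))/(-55) + 8027) = 1/((1/75)*(-1/55)*(121 + 2750) + 8027) = 1/((1/75)*(-1/55)*2871 + 8027) = 1/(-87/125 + 8027) = 1/(1003288/125) = 125/1003288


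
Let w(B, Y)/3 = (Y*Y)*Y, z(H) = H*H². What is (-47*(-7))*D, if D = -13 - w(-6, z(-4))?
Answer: 258731851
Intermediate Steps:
z(H) = H³
w(B, Y) = 3*Y³ (w(B, Y) = 3*((Y*Y)*Y) = 3*(Y²*Y) = 3*Y³)
D = 786419 (D = -13 - 3*((-4)³)³ = -13 - 3*(-64)³ = -13 - 3*(-262144) = -13 - 1*(-786432) = -13 + 786432 = 786419)
(-47*(-7))*D = -47*(-7)*786419 = 329*786419 = 258731851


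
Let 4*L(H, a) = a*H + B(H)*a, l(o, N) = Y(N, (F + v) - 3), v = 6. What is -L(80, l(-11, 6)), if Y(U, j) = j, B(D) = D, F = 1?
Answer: -160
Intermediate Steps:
l(o, N) = 4 (l(o, N) = (1 + 6) - 3 = 7 - 3 = 4)
L(H, a) = H*a/2 (L(H, a) = (a*H + H*a)/4 = (H*a + H*a)/4 = (2*H*a)/4 = H*a/2)
-L(80, l(-11, 6)) = -80*4/2 = -1*160 = -160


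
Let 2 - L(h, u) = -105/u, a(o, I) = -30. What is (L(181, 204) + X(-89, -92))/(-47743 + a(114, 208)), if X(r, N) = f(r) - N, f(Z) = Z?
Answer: -375/3248564 ≈ -0.00011544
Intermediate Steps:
L(h, u) = 2 + 105/u (L(h, u) = 2 - (-105)/u = 2 + 105/u)
X(r, N) = r - N
(L(181, 204) + X(-89, -92))/(-47743 + a(114, 208)) = ((2 + 105/204) + (-89 - 1*(-92)))/(-47743 - 30) = ((2 + 105*(1/204)) + (-89 + 92))/(-47773) = ((2 + 35/68) + 3)*(-1/47773) = (171/68 + 3)*(-1/47773) = (375/68)*(-1/47773) = -375/3248564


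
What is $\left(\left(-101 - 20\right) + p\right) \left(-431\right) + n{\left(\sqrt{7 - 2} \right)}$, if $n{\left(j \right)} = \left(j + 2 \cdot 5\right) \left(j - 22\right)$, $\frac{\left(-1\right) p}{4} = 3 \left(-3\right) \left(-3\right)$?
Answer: $98484 - 12 \sqrt{5} \approx 98457.0$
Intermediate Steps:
$p = -108$ ($p = - 4 \cdot 3 \left(-3\right) \left(-3\right) = - 4 \left(\left(-9\right) \left(-3\right)\right) = \left(-4\right) 27 = -108$)
$n{\left(j \right)} = \left(-22 + j\right) \left(10 + j\right)$ ($n{\left(j \right)} = \left(j + 10\right) \left(-22 + j\right) = \left(10 + j\right) \left(-22 + j\right) = \left(-22 + j\right) \left(10 + j\right)$)
$\left(\left(-101 - 20\right) + p\right) \left(-431\right) + n{\left(\sqrt{7 - 2} \right)} = \left(\left(-101 - 20\right) - 108\right) \left(-431\right) - \left(220 - 5 + 12 \sqrt{7 - 2}\right) = \left(-121 - 108\right) \left(-431\right) - \left(220 - 5 + 12 \sqrt{5}\right) = \left(-229\right) \left(-431\right) - \left(215 + 12 \sqrt{5}\right) = 98699 - \left(215 + 12 \sqrt{5}\right) = 98484 - 12 \sqrt{5}$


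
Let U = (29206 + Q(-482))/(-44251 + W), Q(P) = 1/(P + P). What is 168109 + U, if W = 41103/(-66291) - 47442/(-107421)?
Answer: 5674039905034085807471/33752280851757992 ≈ 1.6811e+5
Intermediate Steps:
Q(P) = 1/(2*P)
W = -141149749/791227279 (W = 41103*(-1/66291) - 47442*(-1/107421) = -13701/22097 + 15814/35807 = -141149749/791227279 ≈ -0.17839)
U = -22276674098469657/33752280851757992 (U = (29206 + (1/2)/(-482))/(-44251 - 141149749/791227279) = (29206 + (1/2)*(-1/482))/(-35012739472778/791227279) = (29206 - 1/964)*(-791227279/35012739472778) = (28154583/964)*(-791227279/35012739472778) = -22276674098469657/33752280851757992 ≈ -0.66000)
168109 + U = 168109 - 22276674098469657/33752280851757992 = 5674039905034085807471/33752280851757992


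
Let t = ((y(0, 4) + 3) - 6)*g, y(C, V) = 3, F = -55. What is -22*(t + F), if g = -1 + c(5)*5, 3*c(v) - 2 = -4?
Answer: 1210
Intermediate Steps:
c(v) = -2/3 (c(v) = 2/3 + (1/3)*(-4) = 2/3 - 4/3 = -2/3)
g = -13/3 (g = -1 - 2/3*5 = -1 - 10/3 = -13/3 ≈ -4.3333)
t = 0 (t = ((3 + 3) - 6)*(-13/3) = (6 - 6)*(-13/3) = 0*(-13/3) = 0)
-22*(t + F) = -22*(0 - 55) = -22*(-55) = 1210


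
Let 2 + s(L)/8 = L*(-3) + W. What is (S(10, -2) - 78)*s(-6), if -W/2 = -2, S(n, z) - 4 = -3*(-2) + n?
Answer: -9280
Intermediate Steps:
S(n, z) = 10 + n (S(n, z) = 4 + (-3*(-2) + n) = 4 + (6 + n) = 10 + n)
W = 4 (W = -2*(-2) = 4)
s(L) = 16 - 24*L (s(L) = -16 + 8*(L*(-3) + 4) = -16 + 8*(-3*L + 4) = -16 + 8*(4 - 3*L) = -16 + (32 - 24*L) = 16 - 24*L)
(S(10, -2) - 78)*s(-6) = ((10 + 10) - 78)*(16 - 24*(-6)) = (20 - 78)*(16 + 144) = -58*160 = -9280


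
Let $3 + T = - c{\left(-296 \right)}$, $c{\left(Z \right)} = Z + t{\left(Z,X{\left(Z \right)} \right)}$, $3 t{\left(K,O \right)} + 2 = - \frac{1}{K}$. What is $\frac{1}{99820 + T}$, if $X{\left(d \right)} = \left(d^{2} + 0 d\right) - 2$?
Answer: $\frac{296}{29633645} \approx 9.9886 \cdot 10^{-6}$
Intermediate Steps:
$X{\left(d \right)} = -2 + d^{2}$ ($X{\left(d \right)} = \left(d^{2} + 0\right) - 2 = d^{2} - 2 = -2 + d^{2}$)
$t{\left(K,O \right)} = - \frac{2}{3} - \frac{1}{3 K}$ ($t{\left(K,O \right)} = - \frac{2}{3} + \frac{\left(-1\right) \frac{1}{K}}{3} = - \frac{2}{3} - \frac{1}{3 K}$)
$c{\left(Z \right)} = Z + \frac{-1 - 2 Z}{3 Z}$
$T = \frac{86925}{296}$ ($T = -3 - \left(- \frac{2}{3} - 296 - \frac{1}{3 \left(-296\right)}\right) = -3 - \left(- \frac{2}{3} - 296 - - \frac{1}{888}\right) = -3 - \left(- \frac{2}{3} - 296 + \frac{1}{888}\right) = -3 - - \frac{87813}{296} = -3 + \frac{87813}{296} = \frac{86925}{296} \approx 293.67$)
$\frac{1}{99820 + T} = \frac{1}{99820 + \frac{86925}{296}} = \frac{1}{\frac{29633645}{296}} = \frac{296}{29633645}$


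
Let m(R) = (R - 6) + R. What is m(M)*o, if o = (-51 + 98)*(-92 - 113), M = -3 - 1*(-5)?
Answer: 19270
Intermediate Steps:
M = 2 (M = -3 + 5 = 2)
m(R) = -6 + 2*R (m(R) = (-6 + R) + R = -6 + 2*R)
o = -9635 (o = 47*(-205) = -9635)
m(M)*o = (-6 + 2*2)*(-9635) = (-6 + 4)*(-9635) = -2*(-9635) = 19270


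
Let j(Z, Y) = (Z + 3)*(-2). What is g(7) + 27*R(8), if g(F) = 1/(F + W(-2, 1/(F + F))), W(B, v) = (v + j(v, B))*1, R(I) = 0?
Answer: 14/13 ≈ 1.0769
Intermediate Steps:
j(Z, Y) = -6 - 2*Z (j(Z, Y) = (3 + Z)*(-2) = -6 - 2*Z)
W(B, v) = -6 - v (W(B, v) = (v + (-6 - 2*v))*1 = (-6 - v)*1 = -6 - v)
g(F) = 1/(-6 + F - 1/(2*F)) (g(F) = 1/(F + (-6 - 1/(F + F))) = 1/(F + (-6 - 1/(2*F))) = 1/(-6 + F - 1/(2*F)))
g(7) + 27*R(8) = -2*7/(1 - 2*7*(-6 + 7)) + 27*0 = -2*7/(1 - 2*7*1) + 0 = -2*7/(1 - 14) + 0 = -2*7/(-13) + 0 = -2*7*(-1/13) + 0 = 14/13 + 0 = 14/13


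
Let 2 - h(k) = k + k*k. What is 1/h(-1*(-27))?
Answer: -1/754 ≈ -0.0013263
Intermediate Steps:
h(k) = 2 - k - k² (h(k) = 2 - (k + k*k) = 2 - (k + k²) = 2 + (-k - k²) = 2 - k - k²)
1/h(-1*(-27)) = 1/(2 - (-1)*(-27) - (-1*(-27))²) = 1/(2 - 1*27 - 1*27²) = 1/(2 - 27 - 1*729) = 1/(2 - 27 - 729) = 1/(-754) = -1/754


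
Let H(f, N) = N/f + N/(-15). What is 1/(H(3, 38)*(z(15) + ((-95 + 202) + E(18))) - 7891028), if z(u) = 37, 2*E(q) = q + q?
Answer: -5/39446932 ≈ -1.2675e-7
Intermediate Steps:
E(q) = q (E(q) = (q + q)/2 = (2*q)/2 = q)
H(f, N) = -N/15 + N/f (H(f, N) = N/f + N*(-1/15) = N/f - N/15 = -N/15 + N/f)
1/(H(3, 38)*(z(15) + ((-95 + 202) + E(18))) - 7891028) = 1/((-1/15*38 + 38/3)*(37 + ((-95 + 202) + 18)) - 7891028) = 1/((-38/15 + 38*(⅓))*(37 + (107 + 18)) - 7891028) = 1/((-38/15 + 38/3)*(37 + 125) - 7891028) = 1/((152/15)*162 - 7891028) = 1/(8208/5 - 7891028) = 1/(-39446932/5) = -5/39446932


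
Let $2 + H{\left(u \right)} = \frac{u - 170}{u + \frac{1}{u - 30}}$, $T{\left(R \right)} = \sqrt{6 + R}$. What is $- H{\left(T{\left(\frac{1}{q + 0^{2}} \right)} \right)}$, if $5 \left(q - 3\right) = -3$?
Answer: $\frac{1557011}{823679} + \frac{3641020 \sqrt{231}}{823679} \approx 69.075$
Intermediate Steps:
$q = \frac{12}{5}$ ($q = 3 + \frac{1}{5} \left(-3\right) = 3 - \frac{3}{5} = \frac{12}{5} \approx 2.4$)
$H{\left(u \right)} = -2 + \frac{-170 + u}{u + \frac{1}{-30 + u}}$ ($H{\left(u \right)} = -2 + \frac{u - 170}{u + \frac{1}{u - 30}} = -2 + \frac{-170 + u}{u + \frac{1}{-30 + u}}$)
$- H{\left(T{\left(\frac{1}{q + 0^{2}} \right)} \right)} = - \frac{5098 - \left(\sqrt{6 + \frac{1}{\frac{12}{5} + 0^{2}}}\right)^{2} - 140 \sqrt{6 + \frac{1}{\frac{12}{5} + 0^{2}}}}{1 + \left(\sqrt{6 + \frac{1}{\frac{12}{5} + 0^{2}}}\right)^{2} - 30 \sqrt{6 + \frac{1}{\frac{12}{5} + 0^{2}}}} = - \frac{5098 - \left(\sqrt{6 + \frac{1}{\frac{12}{5} + 0}}\right)^{2} - 140 \sqrt{6 + \frac{1}{\frac{12}{5} + 0}}}{1 + \left(\sqrt{6 + \frac{1}{\frac{12}{5} + 0}}\right)^{2} - 30 \sqrt{6 + \frac{1}{\frac{12}{5} + 0}}} = - \frac{5098 - \left(\sqrt{6 + \frac{1}{\frac{12}{5}}}\right)^{2} - 140 \sqrt{6 + \frac{1}{\frac{12}{5}}}}{1 + \left(\sqrt{6 + \frac{1}{\frac{12}{5}}}\right)^{2} - 30 \sqrt{6 + \frac{1}{\frac{12}{5}}}} = - \frac{5098 - \left(\sqrt{6 + \frac{5}{12}}\right)^{2} - 140 \sqrt{6 + \frac{5}{12}}}{1 + \left(\sqrt{6 + \frac{5}{12}}\right)^{2} - 30 \sqrt{6 + \frac{5}{12}}} = - \frac{5098 - \left(\sqrt{\frac{77}{12}}\right)^{2} - 140 \sqrt{\frac{77}{12}}}{1 + \left(\sqrt{\frac{77}{12}}\right)^{2} - 30 \sqrt{\frac{77}{12}}} = - \frac{5098 - \left(\frac{\sqrt{231}}{6}\right)^{2} - 140 \frac{\sqrt{231}}{6}}{1 + \left(\frac{\sqrt{231}}{6}\right)^{2} - 30 \frac{\sqrt{231}}{6}} = - \frac{5098 - \frac{77}{12} - \frac{70 \sqrt{231}}{3}}{1 + \frac{77}{12} - 5 \sqrt{231}} = - \frac{5098 - \frac{77}{12} - \frac{70 \sqrt{231}}{3}}{\frac{89}{12} - 5 \sqrt{231}} = - \frac{\frac{61099}{12} - \frac{70 \sqrt{231}}{3}}{\frac{89}{12} - 5 \sqrt{231}}$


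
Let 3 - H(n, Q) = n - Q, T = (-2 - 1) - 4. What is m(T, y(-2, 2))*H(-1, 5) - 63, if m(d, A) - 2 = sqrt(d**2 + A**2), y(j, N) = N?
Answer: -45 + 9*sqrt(53) ≈ 20.521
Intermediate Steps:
T = -7 (T = -3 - 4 = -7)
H(n, Q) = 3 + Q - n (H(n, Q) = 3 - (n - Q) = 3 + (Q - n) = 3 + Q - n)
m(d, A) = 2 + sqrt(A**2 + d**2) (m(d, A) = 2 + sqrt(d**2 + A**2) = 2 + sqrt(A**2 + d**2))
m(T, y(-2, 2))*H(-1, 5) - 63 = (2 + sqrt(2**2 + (-7)**2))*(3 + 5 - 1*(-1)) - 63 = (2 + sqrt(4 + 49))*(3 + 5 + 1) - 63 = (2 + sqrt(53))*9 - 63 = (18 + 9*sqrt(53)) - 63 = -45 + 9*sqrt(53)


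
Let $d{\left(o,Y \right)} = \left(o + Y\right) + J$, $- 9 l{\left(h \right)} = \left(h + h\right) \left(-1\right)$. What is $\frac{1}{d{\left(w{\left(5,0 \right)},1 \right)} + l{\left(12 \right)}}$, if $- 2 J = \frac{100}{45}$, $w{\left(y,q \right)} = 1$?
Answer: $\frac{9}{32} \approx 0.28125$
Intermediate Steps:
$J = - \frac{10}{9}$ ($J = - \frac{100 \cdot \frac{1}{45}}{2} = \left(- \frac{1}{2}\right) \frac{20}{9} = - \frac{10}{9} \approx -1.1111$)
$l{\left(h \right)} = \frac{2 h}{9}$ ($l{\left(h \right)} = - \frac{\left(h + h\right) \left(-1\right)}{9} = - \frac{2 h \left(-1\right)}{9} = - \frac{\left(-2\right) h}{9} = \frac{2 h}{9}$)
$d{\left(o,Y \right)} = - \frac{10}{9} + Y + o$ ($d{\left(o,Y \right)} = \left(o + Y\right) - \frac{10}{9} = \left(Y + o\right) - \frac{10}{9} = - \frac{10}{9} + Y + o$)
$\frac{1}{d{\left(w{\left(5,0 \right)},1 \right)} + l{\left(12 \right)}} = \frac{1}{\left(- \frac{10}{9} + 1 + 1\right) + \frac{2}{9} \cdot 12} = \frac{1}{\frac{8}{9} + \frac{8}{3}} = \frac{1}{\frac{32}{9}} = \frac{9}{32}$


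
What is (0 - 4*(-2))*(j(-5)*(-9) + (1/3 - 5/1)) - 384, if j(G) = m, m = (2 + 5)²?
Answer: -11848/3 ≈ -3949.3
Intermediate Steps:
m = 49 (m = 7² = 49)
j(G) = 49
(0 - 4*(-2))*(j(-5)*(-9) + (1/3 - 5/1)) - 384 = (0 - 4*(-2))*(49*(-9) + (1/3 - 5/1)) - 384 = (0 + 8)*(-441 + (1*(⅓) - 5*1)) - 384 = 8*(-441 + (⅓ - 5)) - 384 = 8*(-441 - 14/3) - 384 = 8*(-1337/3) - 384 = -10696/3 - 384 = -11848/3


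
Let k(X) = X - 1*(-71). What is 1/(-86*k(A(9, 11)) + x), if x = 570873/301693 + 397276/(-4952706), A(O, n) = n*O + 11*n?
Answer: -67918033239/1699593631169029 ≈ -3.9961e-5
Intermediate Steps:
A(O, n) = 11*n + O*n (A(O, n) = O*n + 11*n = 11*n + O*n)
k(X) = 71 + X (k(X) = X + 71 = 71 + X)
x = 123068670185/67918033239 (x = 570873*(1/301693) + 397276*(-1/4952706) = 570873/301693 - 18058/225123 = 123068670185/67918033239 ≈ 1.8120)
1/(-86*k(A(9, 11)) + x) = 1/(-86*(71 + 11*(11 + 9)) + 123068670185/67918033239) = 1/(-86*(71 + 11*20) + 123068670185/67918033239) = 1/(-86*(71 + 220) + 123068670185/67918033239) = 1/(-86*291 + 123068670185/67918033239) = 1/(-25026 + 123068670185/67918033239) = 1/(-1699593631169029/67918033239) = -67918033239/1699593631169029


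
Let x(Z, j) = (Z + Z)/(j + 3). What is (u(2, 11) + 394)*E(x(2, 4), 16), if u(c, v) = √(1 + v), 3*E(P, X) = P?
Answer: 1576/21 + 8*√3/21 ≈ 75.707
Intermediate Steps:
x(Z, j) = 2*Z/(3 + j) (x(Z, j) = (2*Z)/(3 + j) = 2*Z/(3 + j))
E(P, X) = P/3
(u(2, 11) + 394)*E(x(2, 4), 16) = (√(1 + 11) + 394)*((2*2/(3 + 4))/3) = (√12 + 394)*((2*2/7)/3) = (2*√3 + 394)*((2*2*(⅐))/3) = (394 + 2*√3)*((⅓)*(4/7)) = (394 + 2*√3)*(4/21) = 1576/21 + 8*√3/21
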